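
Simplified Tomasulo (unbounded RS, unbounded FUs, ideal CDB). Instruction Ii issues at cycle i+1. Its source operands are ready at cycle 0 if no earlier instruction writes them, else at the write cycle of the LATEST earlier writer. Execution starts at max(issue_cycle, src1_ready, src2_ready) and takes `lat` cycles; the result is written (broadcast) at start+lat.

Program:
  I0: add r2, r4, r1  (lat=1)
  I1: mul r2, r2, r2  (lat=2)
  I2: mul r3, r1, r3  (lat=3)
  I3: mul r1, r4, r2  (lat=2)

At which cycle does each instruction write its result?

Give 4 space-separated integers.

I0 add r2: issue@1 deps=(None,None) exec_start@1 write@2
I1 mul r2: issue@2 deps=(0,0) exec_start@2 write@4
I2 mul r3: issue@3 deps=(None,None) exec_start@3 write@6
I3 mul r1: issue@4 deps=(None,1) exec_start@4 write@6

Answer: 2 4 6 6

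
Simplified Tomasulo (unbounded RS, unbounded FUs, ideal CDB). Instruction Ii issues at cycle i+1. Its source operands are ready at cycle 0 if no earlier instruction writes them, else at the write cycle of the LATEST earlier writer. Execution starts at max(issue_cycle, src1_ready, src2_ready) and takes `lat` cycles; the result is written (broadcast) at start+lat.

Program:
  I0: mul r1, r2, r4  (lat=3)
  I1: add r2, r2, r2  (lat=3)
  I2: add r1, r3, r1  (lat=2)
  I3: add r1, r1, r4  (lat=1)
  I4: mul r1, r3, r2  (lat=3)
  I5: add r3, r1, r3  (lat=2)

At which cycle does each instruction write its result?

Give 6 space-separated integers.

I0 mul r1: issue@1 deps=(None,None) exec_start@1 write@4
I1 add r2: issue@2 deps=(None,None) exec_start@2 write@5
I2 add r1: issue@3 deps=(None,0) exec_start@4 write@6
I3 add r1: issue@4 deps=(2,None) exec_start@6 write@7
I4 mul r1: issue@5 deps=(None,1) exec_start@5 write@8
I5 add r3: issue@6 deps=(4,None) exec_start@8 write@10

Answer: 4 5 6 7 8 10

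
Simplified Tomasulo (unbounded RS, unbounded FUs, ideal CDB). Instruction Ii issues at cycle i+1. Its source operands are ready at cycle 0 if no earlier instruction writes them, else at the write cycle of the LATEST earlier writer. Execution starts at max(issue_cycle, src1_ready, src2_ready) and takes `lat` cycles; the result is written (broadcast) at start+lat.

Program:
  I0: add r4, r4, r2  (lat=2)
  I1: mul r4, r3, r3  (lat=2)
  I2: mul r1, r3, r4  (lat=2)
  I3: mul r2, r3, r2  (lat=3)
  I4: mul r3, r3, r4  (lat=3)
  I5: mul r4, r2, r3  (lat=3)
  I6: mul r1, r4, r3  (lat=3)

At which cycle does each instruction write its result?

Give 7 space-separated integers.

I0 add r4: issue@1 deps=(None,None) exec_start@1 write@3
I1 mul r4: issue@2 deps=(None,None) exec_start@2 write@4
I2 mul r1: issue@3 deps=(None,1) exec_start@4 write@6
I3 mul r2: issue@4 deps=(None,None) exec_start@4 write@7
I4 mul r3: issue@5 deps=(None,1) exec_start@5 write@8
I5 mul r4: issue@6 deps=(3,4) exec_start@8 write@11
I6 mul r1: issue@7 deps=(5,4) exec_start@11 write@14

Answer: 3 4 6 7 8 11 14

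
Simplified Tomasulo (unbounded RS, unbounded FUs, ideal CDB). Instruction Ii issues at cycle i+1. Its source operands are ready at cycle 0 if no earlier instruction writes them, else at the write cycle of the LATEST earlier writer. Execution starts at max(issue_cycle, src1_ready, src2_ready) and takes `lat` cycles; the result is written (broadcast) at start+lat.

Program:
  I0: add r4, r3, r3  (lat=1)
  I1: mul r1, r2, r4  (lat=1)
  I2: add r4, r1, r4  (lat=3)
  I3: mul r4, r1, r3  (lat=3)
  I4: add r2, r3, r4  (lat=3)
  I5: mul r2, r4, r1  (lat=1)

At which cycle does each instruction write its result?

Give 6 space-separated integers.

Answer: 2 3 6 7 10 8

Derivation:
I0 add r4: issue@1 deps=(None,None) exec_start@1 write@2
I1 mul r1: issue@2 deps=(None,0) exec_start@2 write@3
I2 add r4: issue@3 deps=(1,0) exec_start@3 write@6
I3 mul r4: issue@4 deps=(1,None) exec_start@4 write@7
I4 add r2: issue@5 deps=(None,3) exec_start@7 write@10
I5 mul r2: issue@6 deps=(3,1) exec_start@7 write@8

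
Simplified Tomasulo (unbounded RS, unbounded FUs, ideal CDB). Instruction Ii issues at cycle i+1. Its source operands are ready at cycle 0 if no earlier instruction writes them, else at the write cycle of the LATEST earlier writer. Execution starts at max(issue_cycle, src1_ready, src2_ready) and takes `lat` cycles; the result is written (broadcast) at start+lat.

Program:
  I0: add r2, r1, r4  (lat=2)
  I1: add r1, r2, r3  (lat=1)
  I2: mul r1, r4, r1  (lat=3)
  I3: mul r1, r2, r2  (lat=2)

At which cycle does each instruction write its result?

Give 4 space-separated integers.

I0 add r2: issue@1 deps=(None,None) exec_start@1 write@3
I1 add r1: issue@2 deps=(0,None) exec_start@3 write@4
I2 mul r1: issue@3 deps=(None,1) exec_start@4 write@7
I3 mul r1: issue@4 deps=(0,0) exec_start@4 write@6

Answer: 3 4 7 6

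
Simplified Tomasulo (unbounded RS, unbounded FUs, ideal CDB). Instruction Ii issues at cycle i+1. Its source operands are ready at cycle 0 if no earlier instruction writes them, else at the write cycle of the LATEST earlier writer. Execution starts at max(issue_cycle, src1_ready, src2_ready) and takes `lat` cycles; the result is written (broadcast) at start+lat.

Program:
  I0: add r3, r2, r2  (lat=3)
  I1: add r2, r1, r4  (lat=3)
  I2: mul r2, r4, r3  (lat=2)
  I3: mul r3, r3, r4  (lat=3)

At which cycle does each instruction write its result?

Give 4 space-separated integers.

Answer: 4 5 6 7

Derivation:
I0 add r3: issue@1 deps=(None,None) exec_start@1 write@4
I1 add r2: issue@2 deps=(None,None) exec_start@2 write@5
I2 mul r2: issue@3 deps=(None,0) exec_start@4 write@6
I3 mul r3: issue@4 deps=(0,None) exec_start@4 write@7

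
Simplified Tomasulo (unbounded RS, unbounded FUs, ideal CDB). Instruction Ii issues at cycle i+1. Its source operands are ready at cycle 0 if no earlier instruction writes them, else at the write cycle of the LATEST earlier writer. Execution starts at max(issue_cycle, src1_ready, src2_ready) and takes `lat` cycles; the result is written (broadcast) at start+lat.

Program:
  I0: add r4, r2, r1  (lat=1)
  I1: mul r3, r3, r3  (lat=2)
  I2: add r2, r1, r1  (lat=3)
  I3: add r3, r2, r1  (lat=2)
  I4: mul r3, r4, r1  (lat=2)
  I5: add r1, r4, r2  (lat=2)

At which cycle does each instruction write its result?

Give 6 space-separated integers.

I0 add r4: issue@1 deps=(None,None) exec_start@1 write@2
I1 mul r3: issue@2 deps=(None,None) exec_start@2 write@4
I2 add r2: issue@3 deps=(None,None) exec_start@3 write@6
I3 add r3: issue@4 deps=(2,None) exec_start@6 write@8
I4 mul r3: issue@5 deps=(0,None) exec_start@5 write@7
I5 add r1: issue@6 deps=(0,2) exec_start@6 write@8

Answer: 2 4 6 8 7 8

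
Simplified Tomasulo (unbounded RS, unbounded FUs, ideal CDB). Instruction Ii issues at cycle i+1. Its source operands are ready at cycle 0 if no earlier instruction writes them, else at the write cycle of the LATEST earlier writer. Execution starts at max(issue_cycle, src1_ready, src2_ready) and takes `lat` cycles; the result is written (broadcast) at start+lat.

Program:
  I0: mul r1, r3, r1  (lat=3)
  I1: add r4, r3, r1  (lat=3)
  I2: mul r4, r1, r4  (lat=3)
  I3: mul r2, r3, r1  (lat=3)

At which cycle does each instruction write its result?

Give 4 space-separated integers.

I0 mul r1: issue@1 deps=(None,None) exec_start@1 write@4
I1 add r4: issue@2 deps=(None,0) exec_start@4 write@7
I2 mul r4: issue@3 deps=(0,1) exec_start@7 write@10
I3 mul r2: issue@4 deps=(None,0) exec_start@4 write@7

Answer: 4 7 10 7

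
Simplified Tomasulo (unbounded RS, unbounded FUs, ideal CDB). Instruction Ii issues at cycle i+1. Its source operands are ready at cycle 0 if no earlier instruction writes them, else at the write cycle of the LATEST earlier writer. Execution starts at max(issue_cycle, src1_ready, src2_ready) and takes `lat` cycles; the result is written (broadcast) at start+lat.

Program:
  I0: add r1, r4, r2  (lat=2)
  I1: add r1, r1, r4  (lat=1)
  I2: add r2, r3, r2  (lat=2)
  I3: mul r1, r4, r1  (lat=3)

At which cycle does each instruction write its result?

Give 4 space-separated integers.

I0 add r1: issue@1 deps=(None,None) exec_start@1 write@3
I1 add r1: issue@2 deps=(0,None) exec_start@3 write@4
I2 add r2: issue@3 deps=(None,None) exec_start@3 write@5
I3 mul r1: issue@4 deps=(None,1) exec_start@4 write@7

Answer: 3 4 5 7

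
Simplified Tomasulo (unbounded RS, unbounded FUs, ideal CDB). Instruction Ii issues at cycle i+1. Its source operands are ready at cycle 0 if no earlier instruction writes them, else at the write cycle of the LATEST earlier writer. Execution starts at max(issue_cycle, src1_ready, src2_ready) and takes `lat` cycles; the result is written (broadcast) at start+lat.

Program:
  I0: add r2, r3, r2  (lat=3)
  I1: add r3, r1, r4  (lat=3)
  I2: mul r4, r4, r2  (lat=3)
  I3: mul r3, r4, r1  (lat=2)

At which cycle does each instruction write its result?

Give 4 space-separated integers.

Answer: 4 5 7 9

Derivation:
I0 add r2: issue@1 deps=(None,None) exec_start@1 write@4
I1 add r3: issue@2 deps=(None,None) exec_start@2 write@5
I2 mul r4: issue@3 deps=(None,0) exec_start@4 write@7
I3 mul r3: issue@4 deps=(2,None) exec_start@7 write@9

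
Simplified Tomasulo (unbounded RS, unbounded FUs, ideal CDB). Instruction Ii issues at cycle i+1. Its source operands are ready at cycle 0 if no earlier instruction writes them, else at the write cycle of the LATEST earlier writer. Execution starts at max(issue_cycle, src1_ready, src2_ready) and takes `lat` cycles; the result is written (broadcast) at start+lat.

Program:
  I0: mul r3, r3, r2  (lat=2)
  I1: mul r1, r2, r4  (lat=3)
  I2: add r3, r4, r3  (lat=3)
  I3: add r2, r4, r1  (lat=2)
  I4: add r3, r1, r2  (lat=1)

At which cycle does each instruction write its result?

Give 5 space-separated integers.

Answer: 3 5 6 7 8

Derivation:
I0 mul r3: issue@1 deps=(None,None) exec_start@1 write@3
I1 mul r1: issue@2 deps=(None,None) exec_start@2 write@5
I2 add r3: issue@3 deps=(None,0) exec_start@3 write@6
I3 add r2: issue@4 deps=(None,1) exec_start@5 write@7
I4 add r3: issue@5 deps=(1,3) exec_start@7 write@8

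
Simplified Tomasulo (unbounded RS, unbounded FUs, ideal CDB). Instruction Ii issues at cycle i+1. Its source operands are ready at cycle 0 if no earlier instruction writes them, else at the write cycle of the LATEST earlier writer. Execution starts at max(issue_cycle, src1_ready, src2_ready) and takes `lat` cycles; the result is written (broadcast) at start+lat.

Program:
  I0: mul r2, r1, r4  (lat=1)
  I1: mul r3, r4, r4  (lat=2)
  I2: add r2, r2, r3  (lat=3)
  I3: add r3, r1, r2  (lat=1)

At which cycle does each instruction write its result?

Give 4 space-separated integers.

Answer: 2 4 7 8

Derivation:
I0 mul r2: issue@1 deps=(None,None) exec_start@1 write@2
I1 mul r3: issue@2 deps=(None,None) exec_start@2 write@4
I2 add r2: issue@3 deps=(0,1) exec_start@4 write@7
I3 add r3: issue@4 deps=(None,2) exec_start@7 write@8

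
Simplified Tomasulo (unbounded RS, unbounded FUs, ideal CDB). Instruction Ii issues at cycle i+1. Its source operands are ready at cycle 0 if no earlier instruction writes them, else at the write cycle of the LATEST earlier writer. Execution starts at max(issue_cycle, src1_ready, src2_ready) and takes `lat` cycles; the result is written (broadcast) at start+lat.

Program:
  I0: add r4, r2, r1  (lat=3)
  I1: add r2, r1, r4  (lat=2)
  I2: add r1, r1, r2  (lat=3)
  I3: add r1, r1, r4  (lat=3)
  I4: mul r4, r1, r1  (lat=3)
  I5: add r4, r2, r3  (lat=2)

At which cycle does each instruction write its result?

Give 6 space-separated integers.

I0 add r4: issue@1 deps=(None,None) exec_start@1 write@4
I1 add r2: issue@2 deps=(None,0) exec_start@4 write@6
I2 add r1: issue@3 deps=(None,1) exec_start@6 write@9
I3 add r1: issue@4 deps=(2,0) exec_start@9 write@12
I4 mul r4: issue@5 deps=(3,3) exec_start@12 write@15
I5 add r4: issue@6 deps=(1,None) exec_start@6 write@8

Answer: 4 6 9 12 15 8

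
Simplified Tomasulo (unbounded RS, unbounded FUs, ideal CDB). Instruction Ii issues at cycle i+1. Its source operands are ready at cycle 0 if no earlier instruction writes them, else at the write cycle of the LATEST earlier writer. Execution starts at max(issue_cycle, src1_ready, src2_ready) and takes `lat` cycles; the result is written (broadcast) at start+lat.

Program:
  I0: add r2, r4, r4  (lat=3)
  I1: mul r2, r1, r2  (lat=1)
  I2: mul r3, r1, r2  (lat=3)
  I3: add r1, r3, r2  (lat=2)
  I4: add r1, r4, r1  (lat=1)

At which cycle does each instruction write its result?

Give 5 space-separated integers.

I0 add r2: issue@1 deps=(None,None) exec_start@1 write@4
I1 mul r2: issue@2 deps=(None,0) exec_start@4 write@5
I2 mul r3: issue@3 deps=(None,1) exec_start@5 write@8
I3 add r1: issue@4 deps=(2,1) exec_start@8 write@10
I4 add r1: issue@5 deps=(None,3) exec_start@10 write@11

Answer: 4 5 8 10 11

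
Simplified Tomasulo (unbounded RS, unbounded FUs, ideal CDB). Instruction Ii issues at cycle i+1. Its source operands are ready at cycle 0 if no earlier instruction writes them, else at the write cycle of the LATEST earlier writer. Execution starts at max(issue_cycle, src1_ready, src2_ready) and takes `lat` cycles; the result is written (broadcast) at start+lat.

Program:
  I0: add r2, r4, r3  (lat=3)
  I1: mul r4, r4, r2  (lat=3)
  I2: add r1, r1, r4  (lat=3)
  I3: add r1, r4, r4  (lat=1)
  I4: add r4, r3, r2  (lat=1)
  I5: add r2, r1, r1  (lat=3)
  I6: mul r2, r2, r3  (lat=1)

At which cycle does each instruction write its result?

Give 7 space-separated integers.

Answer: 4 7 10 8 6 11 12

Derivation:
I0 add r2: issue@1 deps=(None,None) exec_start@1 write@4
I1 mul r4: issue@2 deps=(None,0) exec_start@4 write@7
I2 add r1: issue@3 deps=(None,1) exec_start@7 write@10
I3 add r1: issue@4 deps=(1,1) exec_start@7 write@8
I4 add r4: issue@5 deps=(None,0) exec_start@5 write@6
I5 add r2: issue@6 deps=(3,3) exec_start@8 write@11
I6 mul r2: issue@7 deps=(5,None) exec_start@11 write@12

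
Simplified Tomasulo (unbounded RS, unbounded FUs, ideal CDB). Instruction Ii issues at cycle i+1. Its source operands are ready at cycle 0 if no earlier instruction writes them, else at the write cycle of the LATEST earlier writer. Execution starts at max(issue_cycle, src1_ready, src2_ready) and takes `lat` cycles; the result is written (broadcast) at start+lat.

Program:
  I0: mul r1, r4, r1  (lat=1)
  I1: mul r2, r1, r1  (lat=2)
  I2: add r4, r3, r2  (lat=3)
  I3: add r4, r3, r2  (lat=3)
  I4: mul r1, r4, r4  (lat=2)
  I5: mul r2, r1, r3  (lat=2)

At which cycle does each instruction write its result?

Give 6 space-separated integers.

I0 mul r1: issue@1 deps=(None,None) exec_start@1 write@2
I1 mul r2: issue@2 deps=(0,0) exec_start@2 write@4
I2 add r4: issue@3 deps=(None,1) exec_start@4 write@7
I3 add r4: issue@4 deps=(None,1) exec_start@4 write@7
I4 mul r1: issue@5 deps=(3,3) exec_start@7 write@9
I5 mul r2: issue@6 deps=(4,None) exec_start@9 write@11

Answer: 2 4 7 7 9 11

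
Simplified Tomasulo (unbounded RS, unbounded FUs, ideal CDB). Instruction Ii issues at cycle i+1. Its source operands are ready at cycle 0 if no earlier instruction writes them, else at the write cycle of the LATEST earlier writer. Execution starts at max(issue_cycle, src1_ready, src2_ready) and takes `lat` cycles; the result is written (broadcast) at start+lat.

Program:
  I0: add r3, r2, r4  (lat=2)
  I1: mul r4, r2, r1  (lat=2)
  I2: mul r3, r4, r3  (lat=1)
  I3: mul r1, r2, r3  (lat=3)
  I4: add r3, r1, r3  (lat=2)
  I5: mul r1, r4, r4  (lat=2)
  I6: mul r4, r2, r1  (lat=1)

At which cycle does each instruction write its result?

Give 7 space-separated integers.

I0 add r3: issue@1 deps=(None,None) exec_start@1 write@3
I1 mul r4: issue@2 deps=(None,None) exec_start@2 write@4
I2 mul r3: issue@3 deps=(1,0) exec_start@4 write@5
I3 mul r1: issue@4 deps=(None,2) exec_start@5 write@8
I4 add r3: issue@5 deps=(3,2) exec_start@8 write@10
I5 mul r1: issue@6 deps=(1,1) exec_start@6 write@8
I6 mul r4: issue@7 deps=(None,5) exec_start@8 write@9

Answer: 3 4 5 8 10 8 9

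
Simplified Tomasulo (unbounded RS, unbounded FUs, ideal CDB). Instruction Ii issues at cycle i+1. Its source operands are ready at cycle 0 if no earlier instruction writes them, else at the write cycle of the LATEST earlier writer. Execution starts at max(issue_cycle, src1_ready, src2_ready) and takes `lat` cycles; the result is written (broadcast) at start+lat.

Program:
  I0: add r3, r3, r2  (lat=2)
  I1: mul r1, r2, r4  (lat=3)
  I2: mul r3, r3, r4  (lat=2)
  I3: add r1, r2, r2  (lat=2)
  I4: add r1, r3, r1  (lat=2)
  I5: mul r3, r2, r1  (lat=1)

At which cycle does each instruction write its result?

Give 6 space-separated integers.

I0 add r3: issue@1 deps=(None,None) exec_start@1 write@3
I1 mul r1: issue@2 deps=(None,None) exec_start@2 write@5
I2 mul r3: issue@3 deps=(0,None) exec_start@3 write@5
I3 add r1: issue@4 deps=(None,None) exec_start@4 write@6
I4 add r1: issue@5 deps=(2,3) exec_start@6 write@8
I5 mul r3: issue@6 deps=(None,4) exec_start@8 write@9

Answer: 3 5 5 6 8 9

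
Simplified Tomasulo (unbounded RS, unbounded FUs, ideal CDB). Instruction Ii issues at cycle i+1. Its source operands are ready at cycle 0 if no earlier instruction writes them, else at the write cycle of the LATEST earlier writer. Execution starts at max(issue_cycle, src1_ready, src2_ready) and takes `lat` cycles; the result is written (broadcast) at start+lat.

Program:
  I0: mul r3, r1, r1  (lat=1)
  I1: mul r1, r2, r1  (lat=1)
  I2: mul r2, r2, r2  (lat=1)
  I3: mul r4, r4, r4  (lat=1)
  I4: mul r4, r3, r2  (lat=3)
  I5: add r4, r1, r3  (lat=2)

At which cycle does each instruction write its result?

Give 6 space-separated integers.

Answer: 2 3 4 5 8 8

Derivation:
I0 mul r3: issue@1 deps=(None,None) exec_start@1 write@2
I1 mul r1: issue@2 deps=(None,None) exec_start@2 write@3
I2 mul r2: issue@3 deps=(None,None) exec_start@3 write@4
I3 mul r4: issue@4 deps=(None,None) exec_start@4 write@5
I4 mul r4: issue@5 deps=(0,2) exec_start@5 write@8
I5 add r4: issue@6 deps=(1,0) exec_start@6 write@8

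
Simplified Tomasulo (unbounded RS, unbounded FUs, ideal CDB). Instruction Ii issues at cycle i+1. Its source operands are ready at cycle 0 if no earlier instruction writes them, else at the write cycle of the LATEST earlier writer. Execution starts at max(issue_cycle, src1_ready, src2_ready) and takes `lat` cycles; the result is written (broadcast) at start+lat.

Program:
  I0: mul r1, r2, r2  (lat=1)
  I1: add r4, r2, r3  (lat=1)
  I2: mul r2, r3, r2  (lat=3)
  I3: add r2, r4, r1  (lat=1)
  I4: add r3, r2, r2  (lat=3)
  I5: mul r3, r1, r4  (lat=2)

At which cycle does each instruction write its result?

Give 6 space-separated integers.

I0 mul r1: issue@1 deps=(None,None) exec_start@1 write@2
I1 add r4: issue@2 deps=(None,None) exec_start@2 write@3
I2 mul r2: issue@3 deps=(None,None) exec_start@3 write@6
I3 add r2: issue@4 deps=(1,0) exec_start@4 write@5
I4 add r3: issue@5 deps=(3,3) exec_start@5 write@8
I5 mul r3: issue@6 deps=(0,1) exec_start@6 write@8

Answer: 2 3 6 5 8 8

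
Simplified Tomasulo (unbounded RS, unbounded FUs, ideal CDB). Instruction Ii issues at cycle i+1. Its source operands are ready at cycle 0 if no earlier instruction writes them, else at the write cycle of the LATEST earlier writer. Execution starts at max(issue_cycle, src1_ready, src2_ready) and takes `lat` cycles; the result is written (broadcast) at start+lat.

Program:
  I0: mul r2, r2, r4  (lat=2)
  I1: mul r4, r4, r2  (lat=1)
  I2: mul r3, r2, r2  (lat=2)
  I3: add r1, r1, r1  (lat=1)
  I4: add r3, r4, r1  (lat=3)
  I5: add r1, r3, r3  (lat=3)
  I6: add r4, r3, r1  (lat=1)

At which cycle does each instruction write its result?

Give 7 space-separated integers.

Answer: 3 4 5 5 8 11 12

Derivation:
I0 mul r2: issue@1 deps=(None,None) exec_start@1 write@3
I1 mul r4: issue@2 deps=(None,0) exec_start@3 write@4
I2 mul r3: issue@3 deps=(0,0) exec_start@3 write@5
I3 add r1: issue@4 deps=(None,None) exec_start@4 write@5
I4 add r3: issue@5 deps=(1,3) exec_start@5 write@8
I5 add r1: issue@6 deps=(4,4) exec_start@8 write@11
I6 add r4: issue@7 deps=(4,5) exec_start@11 write@12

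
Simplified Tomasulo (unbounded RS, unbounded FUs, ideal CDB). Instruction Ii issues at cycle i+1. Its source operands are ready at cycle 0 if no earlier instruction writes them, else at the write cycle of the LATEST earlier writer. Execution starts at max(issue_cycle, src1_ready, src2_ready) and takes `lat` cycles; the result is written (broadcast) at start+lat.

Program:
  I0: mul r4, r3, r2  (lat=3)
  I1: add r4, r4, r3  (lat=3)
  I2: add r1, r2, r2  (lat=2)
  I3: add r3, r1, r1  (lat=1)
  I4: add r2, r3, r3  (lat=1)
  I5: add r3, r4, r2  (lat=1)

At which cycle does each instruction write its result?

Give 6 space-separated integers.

Answer: 4 7 5 6 7 8

Derivation:
I0 mul r4: issue@1 deps=(None,None) exec_start@1 write@4
I1 add r4: issue@2 deps=(0,None) exec_start@4 write@7
I2 add r1: issue@3 deps=(None,None) exec_start@3 write@5
I3 add r3: issue@4 deps=(2,2) exec_start@5 write@6
I4 add r2: issue@5 deps=(3,3) exec_start@6 write@7
I5 add r3: issue@6 deps=(1,4) exec_start@7 write@8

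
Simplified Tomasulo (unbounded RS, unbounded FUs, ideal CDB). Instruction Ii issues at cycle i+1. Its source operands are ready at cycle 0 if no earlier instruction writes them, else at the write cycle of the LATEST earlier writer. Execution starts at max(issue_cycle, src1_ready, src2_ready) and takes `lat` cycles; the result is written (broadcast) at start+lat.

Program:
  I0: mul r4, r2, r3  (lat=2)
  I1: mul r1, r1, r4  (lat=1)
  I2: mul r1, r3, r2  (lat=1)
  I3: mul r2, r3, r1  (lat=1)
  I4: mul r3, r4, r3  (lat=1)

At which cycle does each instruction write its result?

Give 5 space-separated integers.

I0 mul r4: issue@1 deps=(None,None) exec_start@1 write@3
I1 mul r1: issue@2 deps=(None,0) exec_start@3 write@4
I2 mul r1: issue@3 deps=(None,None) exec_start@3 write@4
I3 mul r2: issue@4 deps=(None,2) exec_start@4 write@5
I4 mul r3: issue@5 deps=(0,None) exec_start@5 write@6

Answer: 3 4 4 5 6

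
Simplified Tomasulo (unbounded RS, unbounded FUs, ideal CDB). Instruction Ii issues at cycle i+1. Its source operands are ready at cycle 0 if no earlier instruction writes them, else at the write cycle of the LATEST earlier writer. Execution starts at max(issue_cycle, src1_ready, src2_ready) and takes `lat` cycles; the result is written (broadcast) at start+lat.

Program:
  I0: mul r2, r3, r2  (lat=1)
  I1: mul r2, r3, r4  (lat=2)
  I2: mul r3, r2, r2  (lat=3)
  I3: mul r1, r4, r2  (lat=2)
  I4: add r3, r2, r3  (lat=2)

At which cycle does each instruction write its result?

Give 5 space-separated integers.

I0 mul r2: issue@1 deps=(None,None) exec_start@1 write@2
I1 mul r2: issue@2 deps=(None,None) exec_start@2 write@4
I2 mul r3: issue@3 deps=(1,1) exec_start@4 write@7
I3 mul r1: issue@4 deps=(None,1) exec_start@4 write@6
I4 add r3: issue@5 deps=(1,2) exec_start@7 write@9

Answer: 2 4 7 6 9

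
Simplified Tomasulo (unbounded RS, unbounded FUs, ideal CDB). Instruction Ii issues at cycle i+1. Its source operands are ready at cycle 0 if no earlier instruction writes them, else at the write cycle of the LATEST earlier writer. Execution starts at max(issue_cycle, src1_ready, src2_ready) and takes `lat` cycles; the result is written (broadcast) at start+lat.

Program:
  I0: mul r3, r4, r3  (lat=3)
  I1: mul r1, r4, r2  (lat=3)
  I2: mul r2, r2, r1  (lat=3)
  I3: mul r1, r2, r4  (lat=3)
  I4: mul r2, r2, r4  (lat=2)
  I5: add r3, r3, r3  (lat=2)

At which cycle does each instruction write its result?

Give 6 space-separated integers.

Answer: 4 5 8 11 10 8

Derivation:
I0 mul r3: issue@1 deps=(None,None) exec_start@1 write@4
I1 mul r1: issue@2 deps=(None,None) exec_start@2 write@5
I2 mul r2: issue@3 deps=(None,1) exec_start@5 write@8
I3 mul r1: issue@4 deps=(2,None) exec_start@8 write@11
I4 mul r2: issue@5 deps=(2,None) exec_start@8 write@10
I5 add r3: issue@6 deps=(0,0) exec_start@6 write@8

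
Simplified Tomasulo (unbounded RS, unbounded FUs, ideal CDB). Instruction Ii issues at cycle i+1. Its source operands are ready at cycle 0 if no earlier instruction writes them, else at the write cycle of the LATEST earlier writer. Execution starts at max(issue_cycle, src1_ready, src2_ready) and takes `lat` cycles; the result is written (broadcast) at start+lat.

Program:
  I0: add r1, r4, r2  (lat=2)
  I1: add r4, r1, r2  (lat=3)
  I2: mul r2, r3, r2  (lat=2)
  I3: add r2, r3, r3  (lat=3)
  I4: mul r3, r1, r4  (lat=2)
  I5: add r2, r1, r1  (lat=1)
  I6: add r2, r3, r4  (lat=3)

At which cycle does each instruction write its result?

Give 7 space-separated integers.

I0 add r1: issue@1 deps=(None,None) exec_start@1 write@3
I1 add r4: issue@2 deps=(0,None) exec_start@3 write@6
I2 mul r2: issue@3 deps=(None,None) exec_start@3 write@5
I3 add r2: issue@4 deps=(None,None) exec_start@4 write@7
I4 mul r3: issue@5 deps=(0,1) exec_start@6 write@8
I5 add r2: issue@6 deps=(0,0) exec_start@6 write@7
I6 add r2: issue@7 deps=(4,1) exec_start@8 write@11

Answer: 3 6 5 7 8 7 11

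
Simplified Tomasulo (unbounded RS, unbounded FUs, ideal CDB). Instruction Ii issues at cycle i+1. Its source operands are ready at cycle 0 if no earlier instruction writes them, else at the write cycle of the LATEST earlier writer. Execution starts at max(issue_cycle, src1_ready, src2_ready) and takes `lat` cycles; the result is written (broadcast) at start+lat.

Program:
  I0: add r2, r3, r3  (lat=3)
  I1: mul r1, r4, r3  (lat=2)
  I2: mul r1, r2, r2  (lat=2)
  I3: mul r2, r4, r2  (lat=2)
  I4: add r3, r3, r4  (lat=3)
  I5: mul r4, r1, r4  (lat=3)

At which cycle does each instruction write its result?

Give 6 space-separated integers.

Answer: 4 4 6 6 8 9

Derivation:
I0 add r2: issue@1 deps=(None,None) exec_start@1 write@4
I1 mul r1: issue@2 deps=(None,None) exec_start@2 write@4
I2 mul r1: issue@3 deps=(0,0) exec_start@4 write@6
I3 mul r2: issue@4 deps=(None,0) exec_start@4 write@6
I4 add r3: issue@5 deps=(None,None) exec_start@5 write@8
I5 mul r4: issue@6 deps=(2,None) exec_start@6 write@9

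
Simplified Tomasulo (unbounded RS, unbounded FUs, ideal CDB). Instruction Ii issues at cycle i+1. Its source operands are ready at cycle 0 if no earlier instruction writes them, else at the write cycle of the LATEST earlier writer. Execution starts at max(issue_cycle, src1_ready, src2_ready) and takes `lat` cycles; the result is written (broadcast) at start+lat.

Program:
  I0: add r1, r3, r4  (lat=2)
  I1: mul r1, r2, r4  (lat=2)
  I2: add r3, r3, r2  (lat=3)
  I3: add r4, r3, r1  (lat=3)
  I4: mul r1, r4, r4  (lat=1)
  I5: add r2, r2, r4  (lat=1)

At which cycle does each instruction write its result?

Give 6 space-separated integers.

I0 add r1: issue@1 deps=(None,None) exec_start@1 write@3
I1 mul r1: issue@2 deps=(None,None) exec_start@2 write@4
I2 add r3: issue@3 deps=(None,None) exec_start@3 write@6
I3 add r4: issue@4 deps=(2,1) exec_start@6 write@9
I4 mul r1: issue@5 deps=(3,3) exec_start@9 write@10
I5 add r2: issue@6 deps=(None,3) exec_start@9 write@10

Answer: 3 4 6 9 10 10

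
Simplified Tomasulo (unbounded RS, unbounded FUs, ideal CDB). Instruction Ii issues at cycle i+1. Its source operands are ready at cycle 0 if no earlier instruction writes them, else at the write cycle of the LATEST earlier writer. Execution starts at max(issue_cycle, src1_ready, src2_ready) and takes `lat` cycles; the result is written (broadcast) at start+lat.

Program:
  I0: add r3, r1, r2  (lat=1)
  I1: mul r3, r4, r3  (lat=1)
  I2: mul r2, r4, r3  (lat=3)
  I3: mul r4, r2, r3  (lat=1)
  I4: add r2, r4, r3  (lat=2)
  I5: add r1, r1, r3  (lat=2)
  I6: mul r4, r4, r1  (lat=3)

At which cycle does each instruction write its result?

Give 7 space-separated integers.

Answer: 2 3 6 7 9 8 11

Derivation:
I0 add r3: issue@1 deps=(None,None) exec_start@1 write@2
I1 mul r3: issue@2 deps=(None,0) exec_start@2 write@3
I2 mul r2: issue@3 deps=(None,1) exec_start@3 write@6
I3 mul r4: issue@4 deps=(2,1) exec_start@6 write@7
I4 add r2: issue@5 deps=(3,1) exec_start@7 write@9
I5 add r1: issue@6 deps=(None,1) exec_start@6 write@8
I6 mul r4: issue@7 deps=(3,5) exec_start@8 write@11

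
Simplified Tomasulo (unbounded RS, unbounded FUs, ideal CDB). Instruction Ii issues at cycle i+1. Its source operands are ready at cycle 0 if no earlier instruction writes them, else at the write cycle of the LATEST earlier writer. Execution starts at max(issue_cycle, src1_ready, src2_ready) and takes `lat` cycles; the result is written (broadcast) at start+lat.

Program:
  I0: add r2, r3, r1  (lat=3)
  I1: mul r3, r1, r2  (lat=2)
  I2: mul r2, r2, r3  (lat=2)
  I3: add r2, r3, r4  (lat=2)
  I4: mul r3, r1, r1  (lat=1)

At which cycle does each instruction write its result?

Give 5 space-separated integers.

I0 add r2: issue@1 deps=(None,None) exec_start@1 write@4
I1 mul r3: issue@2 deps=(None,0) exec_start@4 write@6
I2 mul r2: issue@3 deps=(0,1) exec_start@6 write@8
I3 add r2: issue@4 deps=(1,None) exec_start@6 write@8
I4 mul r3: issue@5 deps=(None,None) exec_start@5 write@6

Answer: 4 6 8 8 6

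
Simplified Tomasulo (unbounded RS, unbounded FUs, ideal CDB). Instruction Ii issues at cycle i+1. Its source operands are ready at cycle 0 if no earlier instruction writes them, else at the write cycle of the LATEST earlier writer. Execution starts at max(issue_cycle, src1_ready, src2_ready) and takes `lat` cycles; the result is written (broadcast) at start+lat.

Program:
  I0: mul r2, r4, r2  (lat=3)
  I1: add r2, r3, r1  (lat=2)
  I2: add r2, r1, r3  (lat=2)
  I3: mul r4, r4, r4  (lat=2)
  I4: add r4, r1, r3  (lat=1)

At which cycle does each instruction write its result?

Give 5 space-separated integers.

I0 mul r2: issue@1 deps=(None,None) exec_start@1 write@4
I1 add r2: issue@2 deps=(None,None) exec_start@2 write@4
I2 add r2: issue@3 deps=(None,None) exec_start@3 write@5
I3 mul r4: issue@4 deps=(None,None) exec_start@4 write@6
I4 add r4: issue@5 deps=(None,None) exec_start@5 write@6

Answer: 4 4 5 6 6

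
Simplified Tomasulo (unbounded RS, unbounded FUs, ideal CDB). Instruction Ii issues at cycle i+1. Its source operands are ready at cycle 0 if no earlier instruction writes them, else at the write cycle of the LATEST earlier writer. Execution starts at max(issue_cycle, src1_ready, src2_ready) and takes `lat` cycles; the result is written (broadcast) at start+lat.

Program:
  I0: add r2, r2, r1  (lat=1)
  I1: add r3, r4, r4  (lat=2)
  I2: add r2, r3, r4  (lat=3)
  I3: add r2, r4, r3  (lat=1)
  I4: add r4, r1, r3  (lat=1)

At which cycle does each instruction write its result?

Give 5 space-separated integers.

I0 add r2: issue@1 deps=(None,None) exec_start@1 write@2
I1 add r3: issue@2 deps=(None,None) exec_start@2 write@4
I2 add r2: issue@3 deps=(1,None) exec_start@4 write@7
I3 add r2: issue@4 deps=(None,1) exec_start@4 write@5
I4 add r4: issue@5 deps=(None,1) exec_start@5 write@6

Answer: 2 4 7 5 6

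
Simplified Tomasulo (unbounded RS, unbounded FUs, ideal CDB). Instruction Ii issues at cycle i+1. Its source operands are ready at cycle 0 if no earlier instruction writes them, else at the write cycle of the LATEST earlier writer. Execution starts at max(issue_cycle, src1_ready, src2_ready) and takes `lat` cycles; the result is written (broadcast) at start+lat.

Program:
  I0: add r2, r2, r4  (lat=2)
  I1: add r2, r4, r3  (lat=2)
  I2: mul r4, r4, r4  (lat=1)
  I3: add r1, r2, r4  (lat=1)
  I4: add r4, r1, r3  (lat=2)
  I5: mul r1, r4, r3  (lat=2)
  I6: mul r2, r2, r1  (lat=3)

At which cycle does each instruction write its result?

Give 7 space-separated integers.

I0 add r2: issue@1 deps=(None,None) exec_start@1 write@3
I1 add r2: issue@2 deps=(None,None) exec_start@2 write@4
I2 mul r4: issue@3 deps=(None,None) exec_start@3 write@4
I3 add r1: issue@4 deps=(1,2) exec_start@4 write@5
I4 add r4: issue@5 deps=(3,None) exec_start@5 write@7
I5 mul r1: issue@6 deps=(4,None) exec_start@7 write@9
I6 mul r2: issue@7 deps=(1,5) exec_start@9 write@12

Answer: 3 4 4 5 7 9 12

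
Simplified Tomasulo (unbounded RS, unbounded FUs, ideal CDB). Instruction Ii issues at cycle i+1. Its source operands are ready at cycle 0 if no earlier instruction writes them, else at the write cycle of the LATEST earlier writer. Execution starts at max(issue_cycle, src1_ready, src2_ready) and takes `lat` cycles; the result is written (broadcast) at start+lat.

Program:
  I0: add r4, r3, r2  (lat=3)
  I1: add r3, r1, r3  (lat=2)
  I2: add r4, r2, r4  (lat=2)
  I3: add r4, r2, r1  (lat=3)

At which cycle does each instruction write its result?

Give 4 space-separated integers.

I0 add r4: issue@1 deps=(None,None) exec_start@1 write@4
I1 add r3: issue@2 deps=(None,None) exec_start@2 write@4
I2 add r4: issue@3 deps=(None,0) exec_start@4 write@6
I3 add r4: issue@4 deps=(None,None) exec_start@4 write@7

Answer: 4 4 6 7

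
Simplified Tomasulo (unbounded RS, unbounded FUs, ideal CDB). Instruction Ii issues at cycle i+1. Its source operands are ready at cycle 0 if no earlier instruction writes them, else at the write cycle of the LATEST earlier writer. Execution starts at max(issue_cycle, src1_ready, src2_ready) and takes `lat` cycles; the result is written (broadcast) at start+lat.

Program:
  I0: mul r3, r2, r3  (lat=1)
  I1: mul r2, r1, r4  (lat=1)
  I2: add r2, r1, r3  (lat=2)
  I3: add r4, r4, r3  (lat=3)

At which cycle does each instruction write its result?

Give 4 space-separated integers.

I0 mul r3: issue@1 deps=(None,None) exec_start@1 write@2
I1 mul r2: issue@2 deps=(None,None) exec_start@2 write@3
I2 add r2: issue@3 deps=(None,0) exec_start@3 write@5
I3 add r4: issue@4 deps=(None,0) exec_start@4 write@7

Answer: 2 3 5 7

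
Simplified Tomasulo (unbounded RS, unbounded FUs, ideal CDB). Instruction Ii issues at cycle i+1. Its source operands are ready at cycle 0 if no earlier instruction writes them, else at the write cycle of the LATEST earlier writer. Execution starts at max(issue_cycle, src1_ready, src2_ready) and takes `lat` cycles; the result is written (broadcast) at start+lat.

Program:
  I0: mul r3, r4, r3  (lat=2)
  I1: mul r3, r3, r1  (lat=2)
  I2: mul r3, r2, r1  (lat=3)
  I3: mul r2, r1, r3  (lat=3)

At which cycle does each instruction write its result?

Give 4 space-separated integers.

I0 mul r3: issue@1 deps=(None,None) exec_start@1 write@3
I1 mul r3: issue@2 deps=(0,None) exec_start@3 write@5
I2 mul r3: issue@3 deps=(None,None) exec_start@3 write@6
I3 mul r2: issue@4 deps=(None,2) exec_start@6 write@9

Answer: 3 5 6 9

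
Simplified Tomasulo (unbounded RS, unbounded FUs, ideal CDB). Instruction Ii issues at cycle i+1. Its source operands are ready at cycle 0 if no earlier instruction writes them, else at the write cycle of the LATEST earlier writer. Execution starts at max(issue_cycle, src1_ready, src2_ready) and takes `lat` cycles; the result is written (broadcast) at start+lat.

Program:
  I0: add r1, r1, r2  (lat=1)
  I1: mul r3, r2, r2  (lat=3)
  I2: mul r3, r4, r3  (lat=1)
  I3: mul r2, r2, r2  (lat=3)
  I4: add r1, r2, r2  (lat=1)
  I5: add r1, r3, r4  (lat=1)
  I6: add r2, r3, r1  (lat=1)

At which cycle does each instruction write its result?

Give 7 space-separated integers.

I0 add r1: issue@1 deps=(None,None) exec_start@1 write@2
I1 mul r3: issue@2 deps=(None,None) exec_start@2 write@5
I2 mul r3: issue@3 deps=(None,1) exec_start@5 write@6
I3 mul r2: issue@4 deps=(None,None) exec_start@4 write@7
I4 add r1: issue@5 deps=(3,3) exec_start@7 write@8
I5 add r1: issue@6 deps=(2,None) exec_start@6 write@7
I6 add r2: issue@7 deps=(2,5) exec_start@7 write@8

Answer: 2 5 6 7 8 7 8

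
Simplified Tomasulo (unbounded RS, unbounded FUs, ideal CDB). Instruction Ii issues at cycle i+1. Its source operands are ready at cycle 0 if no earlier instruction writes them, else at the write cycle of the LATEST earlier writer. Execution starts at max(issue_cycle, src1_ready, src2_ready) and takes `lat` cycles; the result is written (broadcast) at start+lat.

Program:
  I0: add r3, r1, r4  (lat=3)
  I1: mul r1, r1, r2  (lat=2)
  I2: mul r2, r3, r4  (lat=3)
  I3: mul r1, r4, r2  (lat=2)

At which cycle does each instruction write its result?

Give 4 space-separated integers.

I0 add r3: issue@1 deps=(None,None) exec_start@1 write@4
I1 mul r1: issue@2 deps=(None,None) exec_start@2 write@4
I2 mul r2: issue@3 deps=(0,None) exec_start@4 write@7
I3 mul r1: issue@4 deps=(None,2) exec_start@7 write@9

Answer: 4 4 7 9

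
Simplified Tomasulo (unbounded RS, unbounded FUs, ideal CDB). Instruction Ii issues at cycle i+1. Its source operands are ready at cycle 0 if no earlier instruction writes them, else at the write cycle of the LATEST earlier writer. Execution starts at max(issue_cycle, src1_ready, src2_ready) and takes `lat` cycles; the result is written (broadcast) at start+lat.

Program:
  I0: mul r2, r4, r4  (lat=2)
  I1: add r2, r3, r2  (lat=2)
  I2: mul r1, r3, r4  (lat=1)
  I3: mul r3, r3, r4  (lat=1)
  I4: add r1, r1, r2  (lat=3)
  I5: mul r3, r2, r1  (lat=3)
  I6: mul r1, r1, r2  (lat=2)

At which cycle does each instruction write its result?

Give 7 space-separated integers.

Answer: 3 5 4 5 8 11 10

Derivation:
I0 mul r2: issue@1 deps=(None,None) exec_start@1 write@3
I1 add r2: issue@2 deps=(None,0) exec_start@3 write@5
I2 mul r1: issue@3 deps=(None,None) exec_start@3 write@4
I3 mul r3: issue@4 deps=(None,None) exec_start@4 write@5
I4 add r1: issue@5 deps=(2,1) exec_start@5 write@8
I5 mul r3: issue@6 deps=(1,4) exec_start@8 write@11
I6 mul r1: issue@7 deps=(4,1) exec_start@8 write@10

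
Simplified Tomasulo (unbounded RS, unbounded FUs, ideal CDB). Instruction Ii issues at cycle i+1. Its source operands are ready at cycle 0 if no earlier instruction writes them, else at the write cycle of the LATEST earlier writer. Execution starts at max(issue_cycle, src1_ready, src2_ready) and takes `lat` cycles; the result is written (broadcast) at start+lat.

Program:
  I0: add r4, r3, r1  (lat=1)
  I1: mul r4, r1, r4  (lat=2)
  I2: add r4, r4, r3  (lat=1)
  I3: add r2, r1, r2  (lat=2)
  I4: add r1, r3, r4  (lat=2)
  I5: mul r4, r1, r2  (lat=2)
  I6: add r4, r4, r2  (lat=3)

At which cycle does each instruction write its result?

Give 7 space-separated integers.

I0 add r4: issue@1 deps=(None,None) exec_start@1 write@2
I1 mul r4: issue@2 deps=(None,0) exec_start@2 write@4
I2 add r4: issue@3 deps=(1,None) exec_start@4 write@5
I3 add r2: issue@4 deps=(None,None) exec_start@4 write@6
I4 add r1: issue@5 deps=(None,2) exec_start@5 write@7
I5 mul r4: issue@6 deps=(4,3) exec_start@7 write@9
I6 add r4: issue@7 deps=(5,3) exec_start@9 write@12

Answer: 2 4 5 6 7 9 12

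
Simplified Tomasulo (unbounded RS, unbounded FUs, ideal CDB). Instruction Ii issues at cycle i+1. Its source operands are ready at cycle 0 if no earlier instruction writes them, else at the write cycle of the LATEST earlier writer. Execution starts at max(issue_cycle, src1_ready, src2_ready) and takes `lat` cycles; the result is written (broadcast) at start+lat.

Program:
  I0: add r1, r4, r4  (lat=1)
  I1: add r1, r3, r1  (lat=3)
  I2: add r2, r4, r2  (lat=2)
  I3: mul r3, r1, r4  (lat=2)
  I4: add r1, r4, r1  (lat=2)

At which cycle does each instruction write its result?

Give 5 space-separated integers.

Answer: 2 5 5 7 7

Derivation:
I0 add r1: issue@1 deps=(None,None) exec_start@1 write@2
I1 add r1: issue@2 deps=(None,0) exec_start@2 write@5
I2 add r2: issue@3 deps=(None,None) exec_start@3 write@5
I3 mul r3: issue@4 deps=(1,None) exec_start@5 write@7
I4 add r1: issue@5 deps=(None,1) exec_start@5 write@7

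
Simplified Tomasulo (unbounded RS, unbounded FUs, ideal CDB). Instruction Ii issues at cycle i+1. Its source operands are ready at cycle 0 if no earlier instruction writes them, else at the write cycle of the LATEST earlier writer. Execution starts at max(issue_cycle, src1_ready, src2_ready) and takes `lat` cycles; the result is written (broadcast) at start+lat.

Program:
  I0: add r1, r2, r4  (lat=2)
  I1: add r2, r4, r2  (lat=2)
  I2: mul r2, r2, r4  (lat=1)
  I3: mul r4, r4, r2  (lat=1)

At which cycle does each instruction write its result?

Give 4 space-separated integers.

I0 add r1: issue@1 deps=(None,None) exec_start@1 write@3
I1 add r2: issue@2 deps=(None,None) exec_start@2 write@4
I2 mul r2: issue@3 deps=(1,None) exec_start@4 write@5
I3 mul r4: issue@4 deps=(None,2) exec_start@5 write@6

Answer: 3 4 5 6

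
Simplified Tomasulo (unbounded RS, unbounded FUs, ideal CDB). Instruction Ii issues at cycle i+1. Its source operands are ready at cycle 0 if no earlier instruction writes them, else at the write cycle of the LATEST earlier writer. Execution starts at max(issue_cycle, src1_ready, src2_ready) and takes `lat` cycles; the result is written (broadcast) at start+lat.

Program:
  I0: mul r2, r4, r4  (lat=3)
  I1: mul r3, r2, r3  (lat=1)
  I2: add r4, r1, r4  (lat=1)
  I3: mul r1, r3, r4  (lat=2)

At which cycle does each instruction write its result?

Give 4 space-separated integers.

Answer: 4 5 4 7

Derivation:
I0 mul r2: issue@1 deps=(None,None) exec_start@1 write@4
I1 mul r3: issue@2 deps=(0,None) exec_start@4 write@5
I2 add r4: issue@3 deps=(None,None) exec_start@3 write@4
I3 mul r1: issue@4 deps=(1,2) exec_start@5 write@7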